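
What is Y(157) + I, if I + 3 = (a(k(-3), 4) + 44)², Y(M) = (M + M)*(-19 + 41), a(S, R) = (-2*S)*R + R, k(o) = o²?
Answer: 7481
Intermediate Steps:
a(S, R) = R - 2*R*S (a(S, R) = -2*R*S + R = R - 2*R*S)
Y(M) = 44*M (Y(M) = (2*M)*22 = 44*M)
I = 573 (I = -3 + (4*(1 - 2*(-3)²) + 44)² = -3 + (4*(1 - 2*9) + 44)² = -3 + (4*(1 - 18) + 44)² = -3 + (4*(-17) + 44)² = -3 + (-68 + 44)² = -3 + (-24)² = -3 + 576 = 573)
Y(157) + I = 44*157 + 573 = 6908 + 573 = 7481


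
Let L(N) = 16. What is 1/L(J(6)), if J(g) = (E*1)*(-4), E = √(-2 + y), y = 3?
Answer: 1/16 ≈ 0.062500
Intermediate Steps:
E = 1 (E = √(-2 + 3) = √1 = 1)
J(g) = -4 (J(g) = (1*1)*(-4) = 1*(-4) = -4)
1/L(J(6)) = 1/16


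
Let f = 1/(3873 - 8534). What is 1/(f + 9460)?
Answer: 4661/44093059 ≈ 0.00010571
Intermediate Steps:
f = -1/4661 (f = 1/(-4661) = -1/4661 ≈ -0.00021455)
1/(f + 9460) = 1/(-1/4661 + 9460) = 1/(44093059/4661) = 4661/44093059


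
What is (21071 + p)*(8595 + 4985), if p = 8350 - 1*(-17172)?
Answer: 632732940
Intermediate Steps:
p = 25522 (p = 8350 + 17172 = 25522)
(21071 + p)*(8595 + 4985) = (21071 + 25522)*(8595 + 4985) = 46593*13580 = 632732940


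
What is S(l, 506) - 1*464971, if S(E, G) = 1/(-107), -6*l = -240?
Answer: -49751898/107 ≈ -4.6497e+5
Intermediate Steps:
l = 40 (l = -⅙*(-240) = 40)
S(E, G) = -1/107
S(l, 506) - 1*464971 = -1/107 - 1*464971 = -1/107 - 464971 = -49751898/107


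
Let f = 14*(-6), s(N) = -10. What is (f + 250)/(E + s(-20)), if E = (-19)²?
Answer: 166/351 ≈ 0.47293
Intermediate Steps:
f = -84
E = 361
(f + 250)/(E + s(-20)) = (-84 + 250)/(361 - 10) = 166/351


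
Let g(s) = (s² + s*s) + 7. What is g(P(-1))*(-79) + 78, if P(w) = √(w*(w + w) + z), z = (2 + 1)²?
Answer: -2213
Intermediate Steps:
z = 9 (z = 3² = 9)
P(w) = √(9 + 2*w²) (P(w) = √(w*(w + w) + 9) = √(w*(2*w) + 9) = √(2*w² + 9) = √(9 + 2*w²))
g(s) = 7 + 2*s² (g(s) = (s² + s²) + 7 = 2*s² + 7 = 7 + 2*s²)
g(P(-1))*(-79) + 78 = (7 + 2*(√(9 + 2*(-1)²))²)*(-79) + 78 = (7 + 2*(√(9 + 2*1))²)*(-79) + 78 = (7 + 2*(√(9 + 2))²)*(-79) + 78 = (7 + 2*(√11)²)*(-79) + 78 = (7 + 2*11)*(-79) + 78 = (7 + 22)*(-79) + 78 = 29*(-79) + 78 = -2291 + 78 = -2213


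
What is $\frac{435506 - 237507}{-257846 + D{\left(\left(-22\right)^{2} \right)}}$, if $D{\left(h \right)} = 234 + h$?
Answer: $- \frac{197999}{257128} \approx -0.77004$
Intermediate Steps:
$\frac{435506 - 237507}{-257846 + D{\left(\left(-22\right)^{2} \right)}} = \frac{435506 - 237507}{-257846 + \left(234 + \left(-22\right)^{2}\right)} = \frac{197999}{-257846 + \left(234 + 484\right)} = \frac{197999}{-257846 + 718} = \frac{197999}{-257128} = 197999 \left(- \frac{1}{257128}\right) = - \frac{197999}{257128}$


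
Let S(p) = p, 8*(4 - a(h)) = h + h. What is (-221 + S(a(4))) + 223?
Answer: 5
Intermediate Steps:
a(h) = 4 - h/4 (a(h) = 4 - (h + h)/8 = 4 - h/4)
(-221 + S(a(4))) + 223 = (-221 + (4 - ¼*4)) + 223 = (-221 + (4 - 1)) + 223 = (-221 + 3) + 223 = -218 + 223 = 5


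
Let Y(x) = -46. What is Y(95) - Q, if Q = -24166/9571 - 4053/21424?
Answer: -8875735137/205049104 ≈ -43.286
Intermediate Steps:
Q = -556523647/205049104 (Q = -24166*1/9571 - 4053*1/21424 = -24166/9571 - 4053/21424 = -556523647/205049104 ≈ -2.7141)
Y(95) - Q = -46 - 1*(-556523647/205049104) = -46 + 556523647/205049104 = -8875735137/205049104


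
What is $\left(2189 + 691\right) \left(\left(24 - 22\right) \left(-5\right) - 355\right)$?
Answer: $-1051200$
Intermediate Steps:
$\left(2189 + 691\right) \left(\left(24 - 22\right) \left(-5\right) - 355\right) = 2880 \left(2 \left(-5\right) - 355\right) = 2880 \left(-10 - 355\right) = 2880 \left(-365\right) = -1051200$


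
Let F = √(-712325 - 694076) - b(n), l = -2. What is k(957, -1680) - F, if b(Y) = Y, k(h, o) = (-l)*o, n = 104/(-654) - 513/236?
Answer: -259477943/77172 - I*√1406401 ≈ -3362.3 - 1185.9*I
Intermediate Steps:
n = -180023/77172 (n = 104*(-1/654) - 513*1/236 = -52/327 - 513/236 = -180023/77172 ≈ -2.3327)
k(h, o) = 2*o (k(h, o) = (-1*(-2))*o = 2*o)
F = 180023/77172 + I*√1406401 (F = √(-712325 - 694076) - 1*(-180023/77172) = √(-1406401) + 180023/77172 = I*√1406401 + 180023/77172 = 180023/77172 + I*√1406401 ≈ 2.3327 + 1185.9*I)
k(957, -1680) - F = 2*(-1680) - (180023/77172 + I*√1406401) = -3360 + (-180023/77172 - I*√1406401) = -259477943/77172 - I*√1406401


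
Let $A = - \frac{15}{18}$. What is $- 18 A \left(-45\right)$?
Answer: $-675$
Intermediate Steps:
$A = - \frac{5}{6}$ ($A = \left(-15\right) \frac{1}{18} = - \frac{5}{6} \approx -0.83333$)
$- 18 A \left(-45\right) = \left(-18\right) \left(- \frac{5}{6}\right) \left(-45\right) = 15 \left(-45\right) = -675$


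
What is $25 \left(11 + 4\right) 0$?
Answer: $0$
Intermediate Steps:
$25 \left(11 + 4\right) 0 = 25 \cdot 15 \cdot 0 = 375 \cdot 0 = 0$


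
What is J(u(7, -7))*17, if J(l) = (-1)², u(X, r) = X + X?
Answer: 17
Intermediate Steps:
u(X, r) = 2*X
J(l) = 1
J(u(7, -7))*17 = 1*17 = 17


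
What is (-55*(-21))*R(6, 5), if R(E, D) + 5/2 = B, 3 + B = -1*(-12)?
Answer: 15015/2 ≈ 7507.5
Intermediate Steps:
B = 9 (B = -3 - 1*(-12) = -3 + 12 = 9)
R(E, D) = 13/2 (R(E, D) = -5/2 + 9 = 13/2)
(-55*(-21))*R(6, 5) = -55*(-21)*(13/2) = 1155*(13/2) = 15015/2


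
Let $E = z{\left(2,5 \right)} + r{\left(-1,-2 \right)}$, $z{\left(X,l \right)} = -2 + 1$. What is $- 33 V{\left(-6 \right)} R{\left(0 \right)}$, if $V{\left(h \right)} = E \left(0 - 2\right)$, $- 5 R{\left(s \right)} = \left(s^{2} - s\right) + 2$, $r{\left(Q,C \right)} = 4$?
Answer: $- \frac{396}{5} \approx -79.2$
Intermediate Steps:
$z{\left(X,l \right)} = -1$
$R{\left(s \right)} = - \frac{2}{5} - \frac{s^{2}}{5} + \frac{s}{5}$ ($R{\left(s \right)} = - \frac{\left(s^{2} - s\right) + 2}{5} = - \frac{2 + s^{2} - s}{5} = - \frac{2}{5} - \frac{s^{2}}{5} + \frac{s}{5}$)
$E = 3$ ($E = -1 + 4 = 3$)
$V{\left(h \right)} = -6$ ($V{\left(h \right)} = 3 \left(0 - 2\right) = 3 \left(-2\right) = -6$)
$- 33 V{\left(-6 \right)} R{\left(0 \right)} = \left(-33\right) \left(-6\right) \left(- \frac{2}{5} - \frac{0^{2}}{5} + \frac{1}{5} \cdot 0\right) = 198 \left(- \frac{2}{5} - 0 + 0\right) = 198 \left(- \frac{2}{5} + 0 + 0\right) = 198 \left(- \frac{2}{5}\right) = - \frac{396}{5}$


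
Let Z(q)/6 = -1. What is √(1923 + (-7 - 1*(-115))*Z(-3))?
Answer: 5*√51 ≈ 35.707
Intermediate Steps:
Z(q) = -6 (Z(q) = 6*(-1) = -6)
√(1923 + (-7 - 1*(-115))*Z(-3)) = √(1923 + (-7 - 1*(-115))*(-6)) = √(1923 + (-7 + 115)*(-6)) = √(1923 + 108*(-6)) = √(1923 - 648) = √1275 = 5*√51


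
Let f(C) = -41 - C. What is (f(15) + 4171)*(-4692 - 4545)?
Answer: -38010255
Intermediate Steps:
(f(15) + 4171)*(-4692 - 4545) = ((-41 - 1*15) + 4171)*(-4692 - 4545) = ((-41 - 15) + 4171)*(-9237) = (-56 + 4171)*(-9237) = 4115*(-9237) = -38010255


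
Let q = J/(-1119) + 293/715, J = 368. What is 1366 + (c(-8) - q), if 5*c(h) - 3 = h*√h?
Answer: 1093331414/800085 - 16*I*√2/5 ≈ 1366.5 - 4.5255*I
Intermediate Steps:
c(h) = ⅗ + h^(3/2)/5 (c(h) = ⅗ + (h*√h)/5 = ⅗ + h^(3/2)/5)
q = 64747/800085 (q = 368/(-1119) + 293/715 = 368*(-1/1119) + 293*(1/715) = -368/1119 + 293/715 = 64747/800085 ≈ 0.080925)
1366 + (c(-8) - q) = 1366 + ((⅗ + (-8)^(3/2)/5) - 1*64747/800085) = 1366 + ((⅗ + (-16*I*√2)/5) - 64747/800085) = 1366 + ((⅗ - 16*I*√2/5) - 64747/800085) = 1366 + (415304/800085 - 16*I*√2/5) = 1093331414/800085 - 16*I*√2/5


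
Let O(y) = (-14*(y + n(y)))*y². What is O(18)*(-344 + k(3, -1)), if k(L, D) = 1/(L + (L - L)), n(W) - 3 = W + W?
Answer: 88855704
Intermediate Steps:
n(W) = 3 + 2*W (n(W) = 3 + (W + W) = 3 + 2*W)
k(L, D) = 1/L (k(L, D) = 1/(L + 0) = 1/L)
O(y) = y²*(-42 - 42*y) (O(y) = (-14*(y + (3 + 2*y)))*y² = (-14*(3 + 3*y))*y² = (-42 - 42*y)*y² = y²*(-42 - 42*y))
O(18)*(-344 + k(3, -1)) = (42*18²*(-1 - 1*18))*(-344 + 1/3) = (42*324*(-1 - 18))*(-344 + ⅓) = (42*324*(-19))*(-1031/3) = -258552*(-1031/3) = 88855704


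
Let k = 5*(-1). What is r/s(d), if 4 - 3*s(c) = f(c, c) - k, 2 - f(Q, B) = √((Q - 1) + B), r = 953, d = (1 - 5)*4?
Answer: -2859/14 - 953*I*√33/14 ≈ -204.21 - 391.04*I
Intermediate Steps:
k = -5
d = -16 (d = -4*4 = -16)
f(Q, B) = 2 - √(-1 + B + Q) (f(Q, B) = 2 - √((Q - 1) + B) = 2 - √((-1 + Q) + B) = 2 - √(-1 + B + Q))
s(c) = -1 + √(-1 + 2*c)/3 (s(c) = 4/3 - ((2 - √(-1 + c + c)) - 1*(-5))/3 = 4/3 - ((2 - √(-1 + 2*c)) + 5)/3 = 4/3 - (7 - √(-1 + 2*c))/3 = 4/3 + (-7/3 + √(-1 + 2*c)/3) = -1 + √(-1 + 2*c)/3)
r/s(d) = 953/(-1 + √(-1 + 2*(-16))/3) = 953/(-1 + √(-1 - 32)/3) = 953/(-1 + √(-33)/3) = 953/(-1 + (I*√33)/3) = 953/(-1 + I*√33/3)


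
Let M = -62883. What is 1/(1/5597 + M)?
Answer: -5597/351956150 ≈ -1.5903e-5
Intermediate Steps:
1/(1/5597 + M) = 1/(1/5597 - 62883) = 1/(-351956150/5597) = -5597/351956150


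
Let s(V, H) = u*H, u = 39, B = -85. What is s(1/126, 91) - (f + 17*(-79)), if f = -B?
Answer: 4807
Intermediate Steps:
f = 85 (f = -1*(-85) = 85)
s(V, H) = 39*H
s(1/126, 91) - (f + 17*(-79)) = 39*91 - (85 + 17*(-79)) = 3549 - (85 - 1343) = 3549 - 1*(-1258) = 3549 + 1258 = 4807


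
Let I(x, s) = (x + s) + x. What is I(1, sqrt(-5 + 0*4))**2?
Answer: (2 + I*sqrt(5))**2 ≈ -1.0 + 8.9443*I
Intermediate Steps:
I(x, s) = s + 2*x (I(x, s) = (s + x) + x = s + 2*x)
I(1, sqrt(-5 + 0*4))**2 = (sqrt(-5 + 0*4) + 2*1)**2 = (sqrt(-5 + 0) + 2)**2 = (sqrt(-5) + 2)**2 = (I*sqrt(5) + 2)**2 = (2 + I*sqrt(5))**2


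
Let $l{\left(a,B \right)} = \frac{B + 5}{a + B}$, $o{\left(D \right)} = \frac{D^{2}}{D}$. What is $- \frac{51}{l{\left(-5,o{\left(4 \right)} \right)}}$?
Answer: $\frac{17}{3} \approx 5.6667$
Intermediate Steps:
$o{\left(D \right)} = D$
$l{\left(a,B \right)} = \frac{5 + B}{B + a}$
$- \frac{51}{l{\left(-5,o{\left(4 \right)} \right)}} = - \frac{51}{\frac{1}{4 - 5} \left(5 + 4\right)} = - \frac{51}{\frac{1}{-1} \cdot 9} = - \frac{51}{\left(-1\right) 9} = - \frac{51}{-9} = \left(-51\right) \left(- \frac{1}{9}\right) = \frac{17}{3}$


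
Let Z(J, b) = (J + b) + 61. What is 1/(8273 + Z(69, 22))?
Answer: 1/8425 ≈ 0.00011869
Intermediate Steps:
Z(J, b) = 61 + J + b
1/(8273 + Z(69, 22)) = 1/(8273 + (61 + 69 + 22)) = 1/(8273 + 152) = 1/8425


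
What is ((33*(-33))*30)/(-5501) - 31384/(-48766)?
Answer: 882914302/134130883 ≈ 6.5825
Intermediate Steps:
((33*(-33))*30)/(-5501) - 31384/(-48766) = -1089*30*(-1/5501) - 31384*(-1/48766) = -32670*(-1/5501) + 15692/24383 = 32670/5501 + 15692/24383 = 882914302/134130883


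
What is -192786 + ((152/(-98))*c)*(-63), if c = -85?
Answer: -1407642/7 ≈ -2.0109e+5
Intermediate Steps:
-192786 + ((152/(-98))*c)*(-63) = -192786 + ((152/(-98))*(-85))*(-63) = -192786 + ((152*(-1/98))*(-85))*(-63) = -192786 - 76/49*(-85)*(-63) = -192786 + (6460/49)*(-63) = -192786 - 58140/7 = -1407642/7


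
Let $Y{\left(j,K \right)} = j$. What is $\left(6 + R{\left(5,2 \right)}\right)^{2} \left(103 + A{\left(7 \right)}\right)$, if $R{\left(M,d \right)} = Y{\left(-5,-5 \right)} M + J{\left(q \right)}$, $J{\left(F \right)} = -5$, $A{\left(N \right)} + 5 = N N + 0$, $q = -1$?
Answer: $84672$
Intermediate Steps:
$A{\left(N \right)} = -5 + N^{2}$ ($A{\left(N \right)} = -5 + \left(N N + 0\right) = -5 + \left(N^{2} + 0\right) = -5 + N^{2}$)
$R{\left(M,d \right)} = -5 - 5 M$ ($R{\left(M,d \right)} = - 5 M - 5 = -5 - 5 M$)
$\left(6 + R{\left(5,2 \right)}\right)^{2} \left(103 + A{\left(7 \right)}\right) = \left(6 - 30\right)^{2} \left(103 - \left(5 - 7^{2}\right)\right) = \left(6 - 30\right)^{2} \left(103 + \left(-5 + 49\right)\right) = \left(6 - 30\right)^{2} \left(103 + 44\right) = \left(-24\right)^{2} \cdot 147 = 576 \cdot 147 = 84672$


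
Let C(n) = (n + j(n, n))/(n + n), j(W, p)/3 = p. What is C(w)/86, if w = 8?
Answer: 1/43 ≈ 0.023256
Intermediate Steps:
j(W, p) = 3*p
C(n) = 2 (C(n) = (n + 3*n)/(n + n) = (4*n)/((2*n)) = (4*n)*(1/(2*n)) = 2)
C(w)/86 = 2/86 = 2*(1/86) = 1/43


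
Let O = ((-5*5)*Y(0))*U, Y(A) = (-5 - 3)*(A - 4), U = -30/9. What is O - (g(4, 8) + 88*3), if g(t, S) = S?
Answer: 7184/3 ≈ 2394.7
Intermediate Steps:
U = -10/3 (U = -30*⅑ = -10/3 ≈ -3.3333)
Y(A) = 32 - 8*A (Y(A) = -8*(-4 + A) = 32 - 8*A)
O = 8000/3 (O = ((-5*5)*(32 - 8*0))*(-10/3) = -25*(32 + 0)*(-10/3) = -25*32*(-10/3) = -800*(-10/3) = 8000/3 ≈ 2666.7)
O - (g(4, 8) + 88*3) = 8000/3 - (8 + 88*3) = 8000/3 - (8 + 264) = 8000/3 - 1*272 = 8000/3 - 272 = 7184/3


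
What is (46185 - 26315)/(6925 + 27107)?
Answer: 9935/17016 ≈ 0.58386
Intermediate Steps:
(46185 - 26315)/(6925 + 27107) = 19870/34032 = 19870*(1/34032) = 9935/17016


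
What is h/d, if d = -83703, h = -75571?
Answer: 75571/83703 ≈ 0.90285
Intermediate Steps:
h/d = -75571/(-83703) = -75571*(-1/83703) = 75571/83703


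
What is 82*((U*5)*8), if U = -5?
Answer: -16400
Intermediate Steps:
82*((U*5)*8) = 82*(-5*5*8) = 82*(-25*8) = 82*(-200) = -16400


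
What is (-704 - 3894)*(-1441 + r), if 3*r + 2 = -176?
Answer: 20695598/3 ≈ 6.8985e+6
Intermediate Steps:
r = -178/3 (r = -2/3 + (1/3)*(-176) = -2/3 - 176/3 = -178/3 ≈ -59.333)
(-704 - 3894)*(-1441 + r) = (-704 - 3894)*(-1441 - 178/3) = -4598*(-4501/3) = 20695598/3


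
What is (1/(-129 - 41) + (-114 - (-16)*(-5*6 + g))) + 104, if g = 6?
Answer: -66981/170 ≈ -394.01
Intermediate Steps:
(1/(-129 - 41) + (-114 - (-16)*(-5*6 + g))) + 104 = (1/(-129 - 41) + (-114 - (-16)*(-5*6 + 6))) + 104 = (1/(-170) + (-114 - (-16)*(-30 + 6))) + 104 = (-1/170 + (-114 - (-16)*(-24))) + 104 = (-1/170 + (-114 - 1*384)) + 104 = (-1/170 + (-114 - 384)) + 104 = (-1/170 - 498) + 104 = -84661/170 + 104 = -66981/170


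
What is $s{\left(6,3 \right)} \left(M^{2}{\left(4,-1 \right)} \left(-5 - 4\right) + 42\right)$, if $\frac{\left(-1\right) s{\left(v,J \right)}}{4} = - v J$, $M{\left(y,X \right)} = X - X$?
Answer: $3024$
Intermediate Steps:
$M{\left(y,X \right)} = 0$
$s{\left(v,J \right)} = 4 J v$ ($s{\left(v,J \right)} = - 4 - v J = - 4 \left(- J v\right) = 4 J v$)
$s{\left(6,3 \right)} \left(M^{2}{\left(4,-1 \right)} \left(-5 - 4\right) + 42\right) = 4 \cdot 3 \cdot 6 \left(0^{2} \left(-5 - 4\right) + 42\right) = 72 \left(0 \left(-9\right) + 42\right) = 72 \left(0 + 42\right) = 72 \cdot 42 = 3024$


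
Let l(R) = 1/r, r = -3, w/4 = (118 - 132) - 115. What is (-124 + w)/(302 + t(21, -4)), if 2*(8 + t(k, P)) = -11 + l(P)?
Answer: -384/173 ≈ -2.2197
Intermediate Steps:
w = -516 (w = 4*((118 - 132) - 115) = 4*(-14 - 115) = 4*(-129) = -516)
l(R) = -⅓ (l(R) = 1/(-3) = -⅓)
t(k, P) = -41/3 (t(k, P) = -8 + (-11 - ⅓)/2 = -8 + (½)*(-34/3) = -8 - 17/3 = -41/3)
(-124 + w)/(302 + t(21, -4)) = (-124 - 516)/(302 - 41/3) = -640/865/3 = -640*3/865 = -384/173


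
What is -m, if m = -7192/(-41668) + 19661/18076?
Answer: -237309285/188297692 ≈ -1.2603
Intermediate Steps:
m = 237309285/188297692 (m = -7192*(-1/41668) + 19661*(1/18076) = 1798/10417 + 19661/18076 = 237309285/188297692 ≈ 1.2603)
-m = -1*237309285/188297692 = -237309285/188297692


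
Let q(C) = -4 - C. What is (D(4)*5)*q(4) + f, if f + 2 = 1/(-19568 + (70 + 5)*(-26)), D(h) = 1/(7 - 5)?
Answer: -473397/21518 ≈ -22.000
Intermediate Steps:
D(h) = 1/2
f = -43037/21518 (f = -2 + 1/(-19568 + (70 + 5)*(-26)) = -2 + 1/(-19568 + 75*(-26)) = -2 + 1/(-19568 - 1950) = -2 + 1/(-21518) = -2 - 1/21518 = -43037/21518 ≈ -2.0000)
(D(4)*5)*q(4) + f = ((1/2)*5)*(-4 - 1*4) - 43037/21518 = 5*(-4 - 4)/2 - 43037/21518 = (5/2)*(-8) - 43037/21518 = -20 - 43037/21518 = -473397/21518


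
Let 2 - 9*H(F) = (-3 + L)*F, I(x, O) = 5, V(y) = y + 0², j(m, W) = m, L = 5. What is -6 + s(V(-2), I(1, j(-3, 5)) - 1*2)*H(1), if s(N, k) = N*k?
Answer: -6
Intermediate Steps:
V(y) = y (V(y) = y + 0 = y)
H(F) = 2/9 - 2*F/9 (H(F) = 2/9 - (-3 + 5)*F/9 = 2/9 - 2*F/9)
-6 + s(V(-2), I(1, j(-3, 5)) - 1*2)*H(1) = -6 + (-2*(5 - 1*2))*(2/9 - 2/9*1) = -6 + (-2*(5 - 2))*(2/9 - 2/9) = -6 - 2*3*0 = -6 - 6*0 = -6 + 0 = -6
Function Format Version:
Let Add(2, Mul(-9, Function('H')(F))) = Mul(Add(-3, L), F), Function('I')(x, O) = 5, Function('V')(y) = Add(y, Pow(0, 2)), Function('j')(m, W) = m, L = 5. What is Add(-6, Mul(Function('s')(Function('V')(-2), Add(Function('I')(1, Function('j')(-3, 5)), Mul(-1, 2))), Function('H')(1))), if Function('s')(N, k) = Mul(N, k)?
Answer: -6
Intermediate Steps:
Function('V')(y) = y (Function('V')(y) = Add(y, 0) = y)
Function('H')(F) = Add(Rational(2, 9), Mul(Rational(-2, 9), F)) (Function('H')(F) = Add(Rational(2, 9), Mul(Rational(-1, 9), Mul(Add(-3, 5), F))) = Add(Rational(2, 9), Mul(Rational(-1, 9), Mul(2, F))) = Add(Rational(2, 9), Mul(Rational(-2, 9), F)))
Add(-6, Mul(Function('s')(Function('V')(-2), Add(Function('I')(1, Function('j')(-3, 5)), Mul(-1, 2))), Function('H')(1))) = Add(-6, Mul(Mul(-2, Add(5, Mul(-1, 2))), Add(Rational(2, 9), Mul(Rational(-2, 9), 1)))) = Add(-6, Mul(Mul(-2, Add(5, -2)), Add(Rational(2, 9), Rational(-2, 9)))) = Add(-6, Mul(Mul(-2, 3), 0)) = Add(-6, Mul(-6, 0)) = Add(-6, 0) = -6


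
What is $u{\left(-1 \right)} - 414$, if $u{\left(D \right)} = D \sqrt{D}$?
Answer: $-414 - i \approx -414.0 - 1.0 i$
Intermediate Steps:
$u{\left(D \right)} = D^{\frac{3}{2}}$
$u{\left(-1 \right)} - 414 = \left(-1\right)^{\frac{3}{2}} - 414 = - i - 414 = -414 - i$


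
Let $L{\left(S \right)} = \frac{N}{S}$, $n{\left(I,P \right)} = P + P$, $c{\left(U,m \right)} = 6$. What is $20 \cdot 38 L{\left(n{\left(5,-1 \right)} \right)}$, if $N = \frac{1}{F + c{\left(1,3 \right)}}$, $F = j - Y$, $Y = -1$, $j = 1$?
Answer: $- \frac{95}{2} \approx -47.5$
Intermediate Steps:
$n{\left(I,P \right)} = 2 P$
$F = 2$ ($F = 1 - -1 = 1 + 1 = 2$)
$N = \frac{1}{8}$ ($N = \frac{1}{2 + 6} = \frac{1}{8} \approx 0.125$)
$L{\left(S \right)} = \frac{1}{8 S}$
$20 \cdot 38 L{\left(n{\left(5,-1 \right)} \right)} = 20 \cdot 38 \frac{1}{8 \cdot 2 \left(-1\right)} = 760 \frac{1}{8 \left(-2\right)} = 760 \cdot \frac{1}{8} \left(- \frac{1}{2}\right) = 760 \left(- \frac{1}{16}\right) = - \frac{95}{2}$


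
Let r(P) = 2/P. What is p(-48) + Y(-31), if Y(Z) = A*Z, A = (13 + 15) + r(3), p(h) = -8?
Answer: -2690/3 ≈ -896.67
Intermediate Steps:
A = 86/3 (A = (13 + 15) + 2/3 = 28 + 2*(⅓) = 28 + ⅔ = 86/3 ≈ 28.667)
Y(Z) = 86*Z/3
p(-48) + Y(-31) = -8 + (86/3)*(-31) = -8 - 2666/3 = -2690/3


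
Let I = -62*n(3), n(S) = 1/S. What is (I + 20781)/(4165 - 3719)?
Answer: 62281/1338 ≈ 46.548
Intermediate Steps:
n(S) = 1/S
I = -62/3 ≈ -20.667
(I + 20781)/(4165 - 3719) = (-62/3 + 20781)/(4165 - 3719) = (62281/3)/446 = (62281/3)*(1/446) = 62281/1338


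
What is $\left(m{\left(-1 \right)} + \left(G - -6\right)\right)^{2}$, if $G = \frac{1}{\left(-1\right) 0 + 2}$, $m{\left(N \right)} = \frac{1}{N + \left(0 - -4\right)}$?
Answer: $\frac{1681}{36} \approx 46.694$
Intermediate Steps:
$m{\left(N \right)} = \frac{1}{4 + N}$ ($m{\left(N \right)} = \frac{1}{N + \left(0 + 4\right)} = \frac{1}{N + 4} = \frac{1}{4 + N}$)
$G = \frac{1}{2}$ ($G = \frac{1}{0 + 2} = \frac{1}{2} \approx 0.5$)
$\left(m{\left(-1 \right)} + \left(G - -6\right)\right)^{2} = \left(\frac{1}{4 - 1} + \left(\frac{1}{2} - -6\right)\right)^{2} = \left(\frac{1}{3} + \left(\frac{1}{2} + 6\right)\right)^{2} = \left(\frac{1}{3} + \frac{13}{2}\right)^{2} = \left(\frac{41}{6}\right)^{2} = \frac{1681}{36}$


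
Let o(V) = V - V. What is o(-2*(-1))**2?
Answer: 0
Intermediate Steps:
o(V) = 0
o(-2*(-1))**2 = 0**2 = 0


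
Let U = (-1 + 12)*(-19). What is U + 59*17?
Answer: 794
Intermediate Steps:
U = -209 (U = 11*(-19) = -209)
U + 59*17 = -209 + 59*17 = -209 + 1003 = 794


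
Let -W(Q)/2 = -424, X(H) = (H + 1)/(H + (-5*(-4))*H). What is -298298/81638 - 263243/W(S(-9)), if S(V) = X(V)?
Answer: -10871794369/34614512 ≈ -314.08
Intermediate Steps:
X(H) = (1 + H)/(21*H) (X(H) = (1 + H)/(H + 20*H) = (1 + H)/((21*H)) = (1 + H)*(1/(21*H)) = (1 + H)/(21*H))
S(V) = (1 + V)/(21*V)
W(Q) = 848 (W(Q) = -2*(-424) = 848)
-298298/81638 - 263243/W(S(-9)) = -298298/81638 - 263243/848 = -298298*1/81638 - 263243*1/848 = -149149/40819 - 263243/848 = -10871794369/34614512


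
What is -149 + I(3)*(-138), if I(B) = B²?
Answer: -1391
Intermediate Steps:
-149 + I(3)*(-138) = -149 + 3²*(-138) = -149 + 9*(-138) = -149 - 1242 = -1391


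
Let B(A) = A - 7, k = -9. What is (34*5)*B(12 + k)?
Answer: -680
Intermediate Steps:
B(A) = -7 + A
(34*5)*B(12 + k) = (34*5)*(-7 + (12 - 9)) = 170*(-7 + 3) = 170*(-4) = -680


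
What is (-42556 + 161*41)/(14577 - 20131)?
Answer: 35955/5554 ≈ 6.4737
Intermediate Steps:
(-42556 + 161*41)/(14577 - 20131) = (-42556 + 6601)/(-5554) = -35955*(-1/5554) = 35955/5554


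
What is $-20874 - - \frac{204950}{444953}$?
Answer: $- \frac{9287743972}{444953} \approx -20874.0$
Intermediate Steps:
$-20874 - - \frac{204950}{444953} = -20874 + \frac{204950}{444953} = - \frac{9287743972}{444953}$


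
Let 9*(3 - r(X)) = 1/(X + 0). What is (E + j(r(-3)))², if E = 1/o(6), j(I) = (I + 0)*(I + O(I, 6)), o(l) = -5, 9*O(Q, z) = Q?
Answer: 108661870321/1076168025 ≈ 100.97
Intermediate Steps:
O(Q, z) = Q/9
r(X) = 3 - 1/(9*X) (r(X) = 3 - 1/(9*(X + 0)) = 3 - 1/(9*X))
j(I) = 10*I²/9 (j(I) = (I + 0)*(I + I/9) = I*(10*I/9) = 10*I²/9)
E = -⅕ (E = 1/(-5) = -⅕ ≈ -0.20000)
(E + j(r(-3)))² = (-⅕ + 10*(3 - ⅑/(-3))²/9)² = (-⅕ + 10*(3 - ⅑*(-⅓))²/9)² = (-⅕ + 10*(3 + 1/27)²/9)² = (-⅕ + 10*(82/27)²/9)² = (-⅕ + (10/9)*(6724/729))² = (-⅕ + 67240/6561)² = (329639/32805)² = 108661870321/1076168025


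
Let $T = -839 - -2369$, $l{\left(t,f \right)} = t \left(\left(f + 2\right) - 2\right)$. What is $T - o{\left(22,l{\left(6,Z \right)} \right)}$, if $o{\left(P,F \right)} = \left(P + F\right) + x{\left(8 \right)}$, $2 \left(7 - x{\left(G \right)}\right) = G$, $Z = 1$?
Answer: $1499$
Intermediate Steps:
$x{\left(G \right)} = 7 - \frac{G}{2}$
$l{\left(t,f \right)} = f t$ ($l{\left(t,f \right)} = t \left(\left(2 + f\right) - 2\right) = t f = f t$)
$o{\left(P,F \right)} = 3 + F + P$ ($o{\left(P,F \right)} = \left(P + F\right) + \left(7 - 4\right) = \left(F + P\right) + \left(7 - 4\right) = \left(F + P\right) + 3 = 3 + F + P$)
$T = 1530$ ($T = -839 + 2369 = 1530$)
$T - o{\left(22,l{\left(6,Z \right)} \right)} = 1530 - \left(3 + 1 \cdot 6 + 22\right) = 1530 - \left(3 + 6 + 22\right) = 1530 - 31 = 1499$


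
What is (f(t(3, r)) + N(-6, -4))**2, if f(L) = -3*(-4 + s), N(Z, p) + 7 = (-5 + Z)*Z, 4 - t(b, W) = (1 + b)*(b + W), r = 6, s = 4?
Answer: 3481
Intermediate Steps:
t(b, W) = 4 - (1 + b)*(W + b) (t(b, W) = 4 - (1 + b)*(b + W) = 4 - (1 + b)*(W + b))
N(Z, p) = -7 + Z*(-5 + Z) (N(Z, p) = -7 + (-5 + Z)*Z = -7 + Z*(-5 + Z))
f(L) = 0 (f(L) = -3*(-4 + 4) = -3*0 = 0)
(f(t(3, r)) + N(-6, -4))**2 = (0 + (-7 + (-6)**2 - 5*(-6)))**2 = (0 + (-7 + 36 + 30))**2 = (0 + 59)**2 = 59**2 = 3481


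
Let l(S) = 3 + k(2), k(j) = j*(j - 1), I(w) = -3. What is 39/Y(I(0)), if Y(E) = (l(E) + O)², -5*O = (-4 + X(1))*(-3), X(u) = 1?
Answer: 975/256 ≈ 3.8086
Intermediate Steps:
k(j) = j*(-1 + j)
l(S) = 5 (l(S) = 3 + 2*(-1 + 2) = 3 + 2*1 = 3 + 2 = 5)
O = -9/5 (O = -(-4 + 1)*(-3)/5 = -(-3)*(-3)/5 = -⅕*9 = -9/5 ≈ -1.8000)
Y(E) = 256/25 (Y(E) = (5 - 9/5)² = (16/5)² = 256/25)
39/Y(I(0)) = 39/(256/25) = 39*(25/256) = 975/256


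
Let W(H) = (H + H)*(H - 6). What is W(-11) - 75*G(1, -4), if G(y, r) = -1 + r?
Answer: 749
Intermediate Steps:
W(H) = 2*H*(-6 + H) (W(H) = (2*H)*(-6 + H) = 2*H*(-6 + H))
W(-11) - 75*G(1, -4) = 2*(-11)*(-6 - 11) - 75*(-1 - 4) = 2*(-11)*(-17) - 75*(-5) = 374 + 375 = 749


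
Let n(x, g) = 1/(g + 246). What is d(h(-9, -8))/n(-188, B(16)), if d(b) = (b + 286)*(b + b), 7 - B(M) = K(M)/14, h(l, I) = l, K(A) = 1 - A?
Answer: -8867601/7 ≈ -1.2668e+6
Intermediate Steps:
B(M) = 97/14 + M/14 (B(M) = 7 - (1 - M)/14 = 7 - (1/14 - M/14) = 7 + (-1/14 + M/14) = 97/14 + M/14)
d(b) = 2*b*(286 + b) (d(b) = (286 + b)*(2*b) = 2*b*(286 + b))
n(x, g) = 1/(246 + g)
d(h(-9, -8))/n(-188, B(16)) = (2*(-9)*(286 - 9))/(1/(246 + (97/14 + (1/14)*16))) = (2*(-9)*277)/(1/(246 + (97/14 + 8/7))) = -4986/(1/(246 + 113/14)) = -4986/(1/(3557/14)) = -4986/14/3557 = -4986*3557/14 = -8867601/7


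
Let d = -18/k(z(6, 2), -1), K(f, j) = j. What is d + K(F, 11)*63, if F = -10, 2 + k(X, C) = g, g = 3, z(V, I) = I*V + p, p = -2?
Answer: 675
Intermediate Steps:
z(V, I) = -2 + I*V (z(V, I) = I*V - 2 = -2 + I*V)
k(X, C) = 1 (k(X, C) = -2 + 3 = 1)
d = -18 (d = -18/1 = -18*1 = -18)
d + K(F, 11)*63 = -18 + 11*63 = -18 + 693 = 675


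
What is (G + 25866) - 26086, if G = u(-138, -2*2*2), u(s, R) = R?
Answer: -228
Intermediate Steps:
G = -8 (G = -2*2*2 = -4*2 = -8)
(G + 25866) - 26086 = (-8 + 25866) - 26086 = 25858 - 26086 = -228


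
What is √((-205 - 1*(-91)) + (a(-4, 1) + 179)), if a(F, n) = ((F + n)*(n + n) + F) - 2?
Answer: √53 ≈ 7.2801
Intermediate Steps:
a(F, n) = -2 + F + 2*n*(F + n) (a(F, n) = ((F + n)*(2*n) + F) - 2 = (2*n*(F + n) + F) - 2 = (F + 2*n*(F + n)) - 2 = -2 + F + 2*n*(F + n))
√((-205 - 1*(-91)) + (a(-4, 1) + 179)) = √((-205 - 1*(-91)) + ((-2 - 4 + 2*1² + 2*(-4)*1) + 179)) = √((-205 + 91) + ((-2 - 4 + 2*1 - 8) + 179)) = √(-114 + ((-2 - 4 + 2 - 8) + 179)) = √(-114 + (-12 + 179)) = √(-114 + 167) = √53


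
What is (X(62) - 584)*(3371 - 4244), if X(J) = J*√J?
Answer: 509832 - 54126*√62 ≈ 83644.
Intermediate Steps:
X(J) = J^(3/2)
(X(62) - 584)*(3371 - 4244) = (62^(3/2) - 584)*(3371 - 4244) = (62*√62 - 584)*(-873) = (-584 + 62*√62)*(-873) = 509832 - 54126*√62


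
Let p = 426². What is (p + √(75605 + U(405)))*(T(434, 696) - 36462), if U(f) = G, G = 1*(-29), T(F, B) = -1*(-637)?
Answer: -6501377700 - 71650*√18894 ≈ -6.5112e+9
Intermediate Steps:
T(F, B) = 637
G = -29
U(f) = -29
p = 181476
(p + √(75605 + U(405)))*(T(434, 696) - 36462) = (181476 + √(75605 - 29))*(637 - 36462) = (181476 + √75576)*(-35825) = (181476 + 2*√18894)*(-35825) = -6501377700 - 71650*√18894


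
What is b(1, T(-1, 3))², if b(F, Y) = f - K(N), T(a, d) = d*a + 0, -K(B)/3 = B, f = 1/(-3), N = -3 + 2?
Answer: 100/9 ≈ 11.111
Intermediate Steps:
N = -1
f = -⅓ ≈ -0.33333
K(B) = -3*B
T(a, d) = a*d (T(a, d) = a*d + 0 = a*d)
b(F, Y) = -10/3 (b(F, Y) = -⅓ - (-3)*(-1) = -⅓ - 1*3 = -⅓ - 3 = -10/3)
b(1, T(-1, 3))² = (-10/3)² = 100/9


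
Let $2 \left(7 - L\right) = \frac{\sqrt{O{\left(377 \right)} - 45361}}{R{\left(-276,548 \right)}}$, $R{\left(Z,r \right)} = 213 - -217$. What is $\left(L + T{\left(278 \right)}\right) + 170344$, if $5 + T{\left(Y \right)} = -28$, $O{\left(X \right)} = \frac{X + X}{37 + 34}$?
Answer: $170318 - \frac{i \sqrt{228611267}}{61060} \approx 1.7032 \cdot 10^{5} - 0.24762 i$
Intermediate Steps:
$O{\left(X \right)} = \frac{2 X}{71}$
$T{\left(Y \right)} = -33$ ($T{\left(Y \right)} = -5 - 28 = -33$)
$R{\left(Z,r \right)} = 430$ ($R{\left(Z,r \right)} = 213 + 217 = 430$)
$L = 7 - \frac{i \sqrt{228611267}}{61060}$ ($L = 7 - \frac{\sqrt{\frac{2}{71} \cdot 377 - 45361} \cdot \frac{1}{430}}{2} = 7 - \frac{\sqrt{\frac{754}{71} - 45361} \cdot \frac{1}{430}}{2} = 7 - \frac{\sqrt{- \frac{3219877}{71}} \cdot \frac{1}{430}}{2} = 7 - \frac{\frac{i \sqrt{228611267}}{71} \cdot \frac{1}{430}}{2} = 7 - \frac{\frac{1}{30530} i \sqrt{228611267}}{2} = 7 - \frac{i \sqrt{228611267}}{61060} \approx 7.0 - 0.24762 i$)
$\left(L + T{\left(278 \right)}\right) + 170344 = \left(\left(7 - \frac{i \sqrt{228611267}}{61060}\right) - 33\right) + 170344 = \left(-26 - \frac{i \sqrt{228611267}}{61060}\right) + 170344 = 170318 - \frac{i \sqrt{228611267}}{61060}$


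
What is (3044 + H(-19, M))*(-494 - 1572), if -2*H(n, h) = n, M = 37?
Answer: -6308531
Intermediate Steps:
H(n, h) = -n/2
(3044 + H(-19, M))*(-494 - 1572) = (3044 - 1/2*(-19))*(-494 - 1572) = (3044 + 19/2)*(-2066) = (6107/2)*(-2066) = -6308531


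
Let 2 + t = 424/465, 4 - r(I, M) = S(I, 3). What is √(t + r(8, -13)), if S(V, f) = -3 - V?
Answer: √3008085/465 ≈ 3.7299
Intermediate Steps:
r(I, M) = 7 + I (r(I, M) = 4 - (-3 - I) = 4 + (3 + I) = 7 + I)
t = -506/465 (t = -2 + 424/465 = -506/465 ≈ -1.0882)
√(t + r(8, -13)) = √(-506/465 + (7 + 8)) = √(-506/465 + 15) = √(6469/465) = √3008085/465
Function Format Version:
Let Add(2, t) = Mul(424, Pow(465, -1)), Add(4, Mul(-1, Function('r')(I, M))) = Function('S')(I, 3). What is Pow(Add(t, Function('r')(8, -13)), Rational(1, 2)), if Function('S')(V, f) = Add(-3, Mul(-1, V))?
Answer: Mul(Rational(1, 465), Pow(3008085, Rational(1, 2))) ≈ 3.7299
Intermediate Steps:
Function('r')(I, M) = Add(7, I) (Function('r')(I, M) = Add(4, Mul(-1, Add(-3, Mul(-1, I)))) = Add(4, Add(3, I)) = Add(7, I))
t = Rational(-506, 465) (t = Add(-2, Mul(424, Pow(465, -1))) = Add(-2, Mul(424, Rational(1, 465))) = Add(-2, Rational(424, 465)) = Rational(-506, 465) ≈ -1.0882)
Pow(Add(t, Function('r')(8, -13)), Rational(1, 2)) = Pow(Add(Rational(-506, 465), Add(7, 8)), Rational(1, 2)) = Pow(Add(Rational(-506, 465), 15), Rational(1, 2)) = Pow(Rational(6469, 465), Rational(1, 2)) = Mul(Rational(1, 465), Pow(3008085, Rational(1, 2)))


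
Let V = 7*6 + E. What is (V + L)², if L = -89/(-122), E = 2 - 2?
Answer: 27175369/14884 ≈ 1825.8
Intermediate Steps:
E = 0
L = 89/122 (L = -89*(-1/122) = 89/122 ≈ 0.72951)
V = 42 (V = 7*6 + 0 = 42 + 0 = 42)
(V + L)² = (42 + 89/122)² = (5213/122)² = 27175369/14884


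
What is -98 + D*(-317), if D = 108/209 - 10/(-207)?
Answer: -11989156/43263 ≈ -277.12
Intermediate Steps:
D = 24446/43263 (D = 108*(1/209) - 10*(-1/207) = 108/209 + 10/207 = 24446/43263 ≈ 0.56506)
-98 + D*(-317) = -98 + (24446/43263)*(-317) = -98 - 7749382/43263 = -11989156/43263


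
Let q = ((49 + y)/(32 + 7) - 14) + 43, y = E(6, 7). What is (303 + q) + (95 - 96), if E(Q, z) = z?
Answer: 12965/39 ≈ 332.44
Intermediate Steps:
y = 7
q = 1187/39 (q = ((49 + 7)/(32 + 7) - 14) + 43 = (56/39 - 14) + 43 = -490/39 + 43 = 1187/39 ≈ 30.436)
(303 + q) + (95 - 96) = (303 + 1187/39) + (95 - 96) = 13004/39 - 1 = 12965/39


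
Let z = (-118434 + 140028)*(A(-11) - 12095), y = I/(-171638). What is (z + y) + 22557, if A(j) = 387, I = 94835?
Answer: -43390085636645/171638 ≈ -2.5280e+8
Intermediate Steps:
y = -94835/171638 (y = 94835/(-171638) = 94835*(-1/171638) = -94835/171638 ≈ -0.55253)
z = -252822552 (z = (-118434 + 140028)*(387 - 12095) = 21594*(-11708) = -252822552)
(z + y) + 22557 = (-252822552 - 94835/171638) + 22557 = -43393957275011/171638 + 22557 = -43390085636645/171638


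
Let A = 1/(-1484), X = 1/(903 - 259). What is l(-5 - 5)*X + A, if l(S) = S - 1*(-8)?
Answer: -129/34132 ≈ -0.0037794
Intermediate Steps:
X = 1/644 ≈ 0.0015528
l(S) = 8 + S (l(S) = S + 8 = 8 + S)
A = -1/1484 ≈ -0.00067385
l(-5 - 5)*X + A = (8 + (-5 - 5))*(1/644) - 1/1484 = (8 - 10)*(1/644) - 1/1484 = -2*1/644 - 1/1484 = -1/322 - 1/1484 = -129/34132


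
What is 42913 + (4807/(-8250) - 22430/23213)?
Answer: 747077635169/17409750 ≈ 42911.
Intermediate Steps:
42913 + (4807/(-8250) - 22430/23213) = 42913 + (4807*(-1/8250) - 22430*1/23213) = 42913 + (-437/750 - 22430/23213) = 42913 - 26966581/17409750 = 747077635169/17409750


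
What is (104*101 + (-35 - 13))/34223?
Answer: 10456/34223 ≈ 0.30553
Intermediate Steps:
(104*101 + (-35 - 13))/34223 = (10504 - 48)*(1/34223) = 10456*(1/34223) = 10456/34223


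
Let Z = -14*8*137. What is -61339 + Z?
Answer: -76683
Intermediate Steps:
Z = -15344 (Z = -112*137 = -15344)
-61339 + Z = -61339 - 15344 = -76683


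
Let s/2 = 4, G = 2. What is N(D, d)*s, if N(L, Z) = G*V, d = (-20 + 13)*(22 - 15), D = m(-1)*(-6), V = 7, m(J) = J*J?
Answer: 112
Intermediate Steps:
m(J) = J²
D = -6 (D = (-1)²*(-6) = 1*(-6) = -6)
s = 8 (s = 2*4 = 8)
d = -49 (d = -7*7 = -49)
N(L, Z) = 14 (N(L, Z) = 2*7 = 14)
N(D, d)*s = 14*8 = 112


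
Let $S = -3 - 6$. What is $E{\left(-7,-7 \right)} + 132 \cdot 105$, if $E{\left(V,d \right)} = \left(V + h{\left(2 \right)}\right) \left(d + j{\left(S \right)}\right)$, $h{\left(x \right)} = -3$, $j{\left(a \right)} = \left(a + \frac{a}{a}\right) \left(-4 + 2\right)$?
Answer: $13770$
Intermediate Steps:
$S = -9$ ($S = -3 - 6 = -9$)
$j{\left(a \right)} = -2 - 2 a$ ($j{\left(a \right)} = \left(a + 1\right) \left(-2\right) = \left(1 + a\right) \left(-2\right) = -2 - 2 a$)
$E{\left(V,d \right)} = \left(-3 + V\right) \left(16 + d\right)$ ($E{\left(V,d \right)} = \left(V - 3\right) \left(d - -16\right) = \left(-3 + V\right) \left(d + \left(-2 + 18\right)\right) = \left(-3 + V\right) \left(d + 16\right) = \left(-3 + V\right) \left(16 + d\right)$)
$E{\left(-7,-7 \right)} + 132 \cdot 105 = \left(-48 - -21 + 16 \left(-7\right) - -49\right) + 132 \cdot 105 = \left(-48 + 21 - 112 + 49\right) + 13860 = -90 + 13860 = 13770$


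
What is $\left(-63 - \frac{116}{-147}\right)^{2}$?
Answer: $\frac{83631025}{21609} \approx 3870.2$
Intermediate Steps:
$\left(-63 - \frac{116}{-147}\right)^{2} = \left(-63 - - \frac{116}{147}\right)^{2} = \left(-63 + \frac{116}{147}\right)^{2} = \left(- \frac{9145}{147}\right)^{2} = \frac{83631025}{21609}$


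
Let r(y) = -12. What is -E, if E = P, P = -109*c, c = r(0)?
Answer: -1308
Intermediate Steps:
c = -12
P = 1308 (P = -109*(-12) = 1308)
E = 1308
-E = -1*1308 = -1308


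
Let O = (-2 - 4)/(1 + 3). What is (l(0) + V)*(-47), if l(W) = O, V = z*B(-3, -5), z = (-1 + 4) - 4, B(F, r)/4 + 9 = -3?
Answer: -4371/2 ≈ -2185.5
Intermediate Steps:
B(F, r) = -48 (B(F, r) = -36 + 4*(-3) = -36 - 12 = -48)
z = -1 (z = 3 - 4 = -1)
V = 48 (V = -1*(-48) = 48)
O = -3/2 (O = -6/4 = -6*¼ = -3/2 ≈ -1.5000)
l(W) = -3/2
(l(0) + V)*(-47) = (-3/2 + 48)*(-47) = (93/2)*(-47) = -4371/2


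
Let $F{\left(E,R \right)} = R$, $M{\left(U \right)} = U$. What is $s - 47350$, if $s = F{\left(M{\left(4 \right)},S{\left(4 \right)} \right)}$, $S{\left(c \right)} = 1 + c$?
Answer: $-47345$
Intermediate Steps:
$s = 5$ ($s = 1 + 4 = 5$)
$s - 47350 = 5 - 47350 = -47345$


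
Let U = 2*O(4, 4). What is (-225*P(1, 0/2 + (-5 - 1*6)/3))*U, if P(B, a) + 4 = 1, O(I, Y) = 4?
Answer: 5400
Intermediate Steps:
U = 8 (U = 2*4 = 8)
P(B, a) = -3 (P(B, a) = -4 + 1 = -3)
(-225*P(1, 0/2 + (-5 - 1*6)/3))*U = -225*(-3)*8 = -45*(-15)*8 = 675*8 = 5400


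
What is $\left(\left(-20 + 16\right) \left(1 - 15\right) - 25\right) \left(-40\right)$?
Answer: $-1240$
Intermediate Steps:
$\left(\left(-20 + 16\right) \left(1 - 15\right) - 25\right) \left(-40\right) = \left(\left(-4\right) \left(-14\right) - 25\right) \left(-40\right) = \left(56 - 25\right) \left(-40\right) = 31 \left(-40\right) = -1240$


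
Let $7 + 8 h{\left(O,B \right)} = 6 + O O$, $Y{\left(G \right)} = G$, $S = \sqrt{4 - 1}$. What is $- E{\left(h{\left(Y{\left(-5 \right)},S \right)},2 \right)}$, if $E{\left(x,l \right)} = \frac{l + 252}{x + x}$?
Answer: $- \frac{127}{3} \approx -42.333$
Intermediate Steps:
$S = \sqrt{3} \approx 1.732$
$h{\left(O,B \right)} = - \frac{1}{8} + \frac{O^{2}}{8}$ ($h{\left(O,B \right)} = - \frac{7}{8} + \frac{6 + O O}{8} = - \frac{7}{8} + \frac{6 + O^{2}}{8} = - \frac{7}{8} + \left(\frac{3}{4} + \frac{O^{2}}{8}\right) = - \frac{1}{8} + \frac{O^{2}}{8}$)
$E{\left(x,l \right)} = \frac{252 + l}{2 x}$
$- E{\left(h{\left(Y{\left(-5 \right)},S \right)},2 \right)} = - \frac{252 + 2}{2 \left(- \frac{1}{8} + \frac{\left(-5\right)^{2}}{8}\right)} = - \frac{254}{2 \left(- \frac{1}{8} + \frac{1}{8} \cdot 25\right)} = - \frac{254}{2 \left(- \frac{1}{8} + \frac{25}{8}\right)} = - \frac{254}{2 \cdot 3} = \left(-1\right) \frac{127}{3} = - \frac{127}{3}$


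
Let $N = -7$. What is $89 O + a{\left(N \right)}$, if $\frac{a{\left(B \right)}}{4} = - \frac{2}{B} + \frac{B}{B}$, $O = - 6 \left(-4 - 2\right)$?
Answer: $\frac{22464}{7} \approx 3209.1$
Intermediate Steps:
$O = 36$ ($O = \left(-6\right) \left(-6\right) = 36$)
$a{\left(B \right)} = 4 - \frac{8}{B}$ ($a{\left(B \right)} = 4 \left(- \frac{2}{B} + \frac{B}{B}\right) = 4 \left(- \frac{2}{B} + 1\right) = 4 \left(1 - \frac{2}{B}\right) = 4 - \frac{8}{B}$)
$89 O + a{\left(N \right)} = 89 \cdot 36 + \left(4 - \frac{8}{-7}\right) = 3204 + \left(4 - - \frac{8}{7}\right) = 3204 + \left(4 + \frac{8}{7}\right) = 3204 + \frac{36}{7} = \frac{22464}{7}$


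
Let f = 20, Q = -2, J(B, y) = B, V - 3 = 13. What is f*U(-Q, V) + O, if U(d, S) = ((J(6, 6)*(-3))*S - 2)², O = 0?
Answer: 1682000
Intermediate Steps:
V = 16 (V = 3 + 13 = 16)
U(d, S) = (-2 - 18*S)² (U(d, S) = ((6*(-3))*S - 2)² = (-18*S - 2)² = (-2 - 18*S)²)
f*U(-Q, V) + O = 20*(4*(1 + 9*16)²) + 0 = 20*(4*(1 + 144)²) + 0 = 20*(4*145²) + 0 = 20*(4*21025) + 0 = 20*84100 + 0 = 1682000 + 0 = 1682000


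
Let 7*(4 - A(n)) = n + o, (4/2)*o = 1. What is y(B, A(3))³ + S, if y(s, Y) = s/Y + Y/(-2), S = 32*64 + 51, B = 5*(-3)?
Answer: 41250439/21952 ≈ 1879.1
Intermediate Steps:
o = ½ (o = (½)*1 = ½ ≈ 0.50000)
B = -15
A(n) = 55/14 - n/7 (A(n) = 4 - (n + ½)/7 = 4 - (½ + n)/7 = 4 + (-1/14 - n/7) = 55/14 - n/7)
S = 2099 (S = 2048 + 51 = 2099)
y(s, Y) = -Y/2 + s/Y (y(s, Y) = s/Y + Y*(-½) = s/Y - Y/2 = -Y/2 + s/Y)
y(B, A(3))³ + S = (-(55/14 - ⅐*3)/2 - 15/(55/14 - ⅐*3))³ + 2099 = (-(55/14 - 3/7)/2 - 15/(55/14 - 3/7))³ + 2099 = (-½*7/2 - 15/7/2)³ + 2099 = (-7/4 - 15*2/7)³ + 2099 = (-7/4 - 30/7)³ + 2099 = (-169/28)³ + 2099 = -4826809/21952 + 2099 = 41250439/21952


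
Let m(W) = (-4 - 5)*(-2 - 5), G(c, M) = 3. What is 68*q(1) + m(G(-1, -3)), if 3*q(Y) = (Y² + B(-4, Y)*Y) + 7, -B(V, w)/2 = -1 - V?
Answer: 325/3 ≈ 108.33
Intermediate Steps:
m(W) = 63 (m(W) = -9*(-7) = 63)
B(V, w) = 2 + 2*V (B(V, w) = -2*(-1 - V) = 2 + 2*V)
q(Y) = 7/3 - 2*Y + Y²/3 (q(Y) = ((Y² + (2 + 2*(-4))*Y) + 7)/3 = ((Y² + (2 - 8)*Y) + 7)/3 = ((Y² - 6*Y) + 7)/3 = (7 + Y² - 6*Y)/3 = 7/3 - 2*Y + Y²/3)
68*q(1) + m(G(-1, -3)) = 68*(7/3 - 2*1 + (⅓)*1²) + 63 = 68*(7/3 - 2 + (⅓)*1) + 63 = 68*(7/3 - 2 + ⅓) + 63 = 68*(⅔) + 63 = 136/3 + 63 = 325/3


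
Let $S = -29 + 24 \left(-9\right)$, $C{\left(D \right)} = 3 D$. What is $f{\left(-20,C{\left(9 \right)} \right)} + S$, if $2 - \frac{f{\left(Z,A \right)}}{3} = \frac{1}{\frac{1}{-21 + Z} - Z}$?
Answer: $- \frac{65288}{273} \approx -239.15$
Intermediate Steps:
$f{\left(Z,A \right)} = 6 - \frac{3}{\frac{1}{-21 + Z} - Z}$
$S = -245$ ($S = -29 - 216 = -245$)
$f{\left(-20,C{\left(9 \right)} \right)} + S = \frac{3 \left(23 - 2 \left(-20\right)^{2} + 41 \left(-20\right)\right)}{1 - \left(-20\right)^{2} + 21 \left(-20\right)} - 245 = \frac{3 \left(23 - 800 - 820\right)}{1 - 400 - 420} - 245 = 3 \frac{1}{-819} \left(-1597\right) - 245 = 3 \left(- \frac{1}{819}\right) \left(-1597\right) - 245 = \frac{1597}{273} - 245 = - \frac{65288}{273}$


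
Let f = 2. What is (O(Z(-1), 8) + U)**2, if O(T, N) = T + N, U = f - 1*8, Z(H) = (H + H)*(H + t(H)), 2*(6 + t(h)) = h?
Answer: 289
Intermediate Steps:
t(h) = -6 + h/2
Z(H) = 2*H*(-6 + 3*H/2) (Z(H) = (H + H)*(H + (-6 + H/2)) = (2*H)*(-6 + 3*H/2) = 2*H*(-6 + 3*H/2))
U = -6 (U = 2 - 1*8 = 2 - 8 = -6)
O(T, N) = N + T
(O(Z(-1), 8) + U)**2 = ((8 + 3*(-1)*(-4 - 1)) - 6)**2 = ((8 + 3*(-1)*(-5)) - 6)**2 = ((8 + 15) - 6)**2 = (23 - 6)**2 = 17**2 = 289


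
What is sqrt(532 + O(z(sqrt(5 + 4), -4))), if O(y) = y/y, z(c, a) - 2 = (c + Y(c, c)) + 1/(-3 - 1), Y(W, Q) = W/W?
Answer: sqrt(533) ≈ 23.087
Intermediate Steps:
Y(W, Q) = 1
z(c, a) = 11/4 + c (z(c, a) = 2 + ((c + 1) + 1/(-3 - 1)) = 2 + ((1 + c) + 1/(-4)) = 2 + ((1 + c) - 1/4) = 2 + (3/4 + c) = 11/4 + c)
O(y) = 1
sqrt(532 + O(z(sqrt(5 + 4), -4))) = sqrt(532 + 1) = sqrt(533)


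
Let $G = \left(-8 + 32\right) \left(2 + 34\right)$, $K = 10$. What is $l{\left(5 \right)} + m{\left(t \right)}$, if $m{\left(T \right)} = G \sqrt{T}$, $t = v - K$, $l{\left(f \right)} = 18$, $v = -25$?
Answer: $18 + 864 i \sqrt{35} \approx 18.0 + 5111.5 i$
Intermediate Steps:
$G = 864$ ($G = 24 \cdot 36 = 864$)
$t = -35$ ($t = -25 - 10 = -35$)
$m{\left(T \right)} = 864 \sqrt{T}$
$l{\left(5 \right)} + m{\left(t \right)} = 18 + 864 \sqrt{-35} = 18 + 864 i \sqrt{35}$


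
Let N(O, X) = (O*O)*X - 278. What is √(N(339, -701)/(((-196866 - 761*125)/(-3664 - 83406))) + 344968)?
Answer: I*√41198278590811678/41713 ≈ 4866.0*I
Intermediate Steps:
N(O, X) = -278 + X*O² (N(O, X) = O²*X - 278 = X*O² - 278 = -278 + X*O²)
√(N(339, -701)/(((-196866 - 761*125)/(-3664 - 83406))) + 344968) = √((-278 - 701*339²)/(((-196866 - 761*125)/(-3664 - 83406))) + 344968) = √((-278 - 701*114921)/(((-196866 - 95125)/(-87070))) + 344968) = √((-278 - 80559621)/((-291991*(-1/87070))) + 344968) = √(-80559899/291991/87070 + 344968) = √(-80559899*87070/291991 + 344968) = √(-1002050057990/41713 + 344968) = √(-987660407806/41713) = I*√41198278590811678/41713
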